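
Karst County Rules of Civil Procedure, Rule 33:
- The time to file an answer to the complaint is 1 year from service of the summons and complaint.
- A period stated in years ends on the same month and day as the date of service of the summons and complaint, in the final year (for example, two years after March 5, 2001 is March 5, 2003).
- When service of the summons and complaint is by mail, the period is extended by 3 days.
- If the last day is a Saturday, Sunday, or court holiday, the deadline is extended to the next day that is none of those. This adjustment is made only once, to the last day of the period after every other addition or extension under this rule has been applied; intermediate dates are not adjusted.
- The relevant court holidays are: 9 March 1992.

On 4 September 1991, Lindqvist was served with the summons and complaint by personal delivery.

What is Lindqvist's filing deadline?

1 year after 4 September 1991 is September 4, 1992.
Service was not by mail, so no mail extension applies.
September 4, 1992 is a Friday and not a court holiday, so no extension applies.

September 4, 1992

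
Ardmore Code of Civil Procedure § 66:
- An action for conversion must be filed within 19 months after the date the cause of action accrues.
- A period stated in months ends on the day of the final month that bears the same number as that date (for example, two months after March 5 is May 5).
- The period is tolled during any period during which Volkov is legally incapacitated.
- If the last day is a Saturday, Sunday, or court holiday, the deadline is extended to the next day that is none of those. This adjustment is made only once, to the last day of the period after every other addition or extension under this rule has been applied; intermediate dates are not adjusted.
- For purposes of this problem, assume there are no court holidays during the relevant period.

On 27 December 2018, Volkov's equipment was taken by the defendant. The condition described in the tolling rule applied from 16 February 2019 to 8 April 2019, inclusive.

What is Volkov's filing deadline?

19 months after 27 December 2018 is July 27, 2020.
From February 16, 2019 through April 8, 2019 inclusive is 52 days; tolling adds 52 days: July 27, 2020 + 52 days = September 17, 2020.
September 17, 2020 is a Thursday and not a court holiday, so no extension applies.

September 17, 2020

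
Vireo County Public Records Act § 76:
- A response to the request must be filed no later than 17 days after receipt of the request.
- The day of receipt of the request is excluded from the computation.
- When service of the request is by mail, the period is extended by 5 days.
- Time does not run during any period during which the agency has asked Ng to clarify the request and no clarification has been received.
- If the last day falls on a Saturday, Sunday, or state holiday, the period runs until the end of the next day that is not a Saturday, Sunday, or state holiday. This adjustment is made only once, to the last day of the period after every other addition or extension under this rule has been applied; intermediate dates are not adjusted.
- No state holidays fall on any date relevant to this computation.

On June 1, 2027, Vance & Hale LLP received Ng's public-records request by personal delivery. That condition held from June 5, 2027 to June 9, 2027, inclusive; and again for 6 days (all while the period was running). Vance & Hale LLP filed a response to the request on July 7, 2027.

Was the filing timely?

17 days after June 1, 2027 is June 18, 2027.
Service was not by mail, so no mail extension applies.
From June 5, 2027 through June 9, 2027 inclusive is 5 days; tolling adds 5 days: June 18, 2027 + 5 days = June 23, 2027.
Tolling adds 6 days: June 23, 2027 + 6 days = June 29, 2027.
June 29, 2027 is a Tuesday and not a state holiday, so no extension applies.
The deadline is June 29, 2027; the filing on July 7, 2027 is after that date.

No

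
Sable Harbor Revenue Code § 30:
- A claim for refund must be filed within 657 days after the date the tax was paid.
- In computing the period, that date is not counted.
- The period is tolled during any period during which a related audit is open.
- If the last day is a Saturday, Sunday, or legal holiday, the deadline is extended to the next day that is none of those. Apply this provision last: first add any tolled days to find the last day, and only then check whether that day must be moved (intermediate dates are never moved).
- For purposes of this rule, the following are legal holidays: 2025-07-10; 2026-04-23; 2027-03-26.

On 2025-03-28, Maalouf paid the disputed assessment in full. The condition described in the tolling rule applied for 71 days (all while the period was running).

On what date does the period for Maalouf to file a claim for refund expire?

March 29, 2027

657 days after 2025-03-28 is January 14, 2027.
Tolling adds 71 days: January 14, 2027 + 71 days = March 26, 2027.
March 26, 2027 is a listed holiday; March 27, 2027 is Saturday; March 28, 2027 is Sunday. The next qualifying day is March 29, 2027.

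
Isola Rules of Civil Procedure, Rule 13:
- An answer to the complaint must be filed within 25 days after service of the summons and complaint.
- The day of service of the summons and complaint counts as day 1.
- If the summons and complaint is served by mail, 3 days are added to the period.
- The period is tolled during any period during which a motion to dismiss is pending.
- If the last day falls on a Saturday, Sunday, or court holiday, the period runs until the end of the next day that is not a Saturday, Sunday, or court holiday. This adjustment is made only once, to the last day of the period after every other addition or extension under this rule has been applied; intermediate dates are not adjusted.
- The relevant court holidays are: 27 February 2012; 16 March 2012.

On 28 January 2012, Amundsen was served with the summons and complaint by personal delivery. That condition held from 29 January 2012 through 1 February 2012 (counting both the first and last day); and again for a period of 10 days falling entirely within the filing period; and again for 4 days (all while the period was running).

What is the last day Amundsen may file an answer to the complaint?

March 12, 2012

Counting 28 January 2012 as day 1, day 25 is February 21, 2012.
Service was not by mail, so no mail extension applies.
From January 29, 2012 through February 1, 2012 inclusive is 4 days; tolling adds 4 days: February 21, 2012 + 4 days = February 25, 2012.
Tolling adds 10 days: February 25, 2012 + 10 days = March 6, 2012.
Tolling adds 4 days: March 6, 2012 + 4 days = March 10, 2012.
March 10, 2012 is Saturday; March 11, 2012 is Sunday. The next qualifying day is March 12, 2012.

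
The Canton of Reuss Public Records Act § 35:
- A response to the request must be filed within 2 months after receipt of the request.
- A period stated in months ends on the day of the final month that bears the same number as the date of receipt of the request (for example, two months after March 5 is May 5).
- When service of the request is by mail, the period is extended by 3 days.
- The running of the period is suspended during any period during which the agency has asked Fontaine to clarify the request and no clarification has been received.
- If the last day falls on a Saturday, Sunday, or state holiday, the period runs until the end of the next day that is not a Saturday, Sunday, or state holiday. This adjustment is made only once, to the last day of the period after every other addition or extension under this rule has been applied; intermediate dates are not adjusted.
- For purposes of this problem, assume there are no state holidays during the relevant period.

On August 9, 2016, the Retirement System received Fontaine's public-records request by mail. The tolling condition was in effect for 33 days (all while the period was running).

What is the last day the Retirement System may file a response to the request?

2 months after August 9, 2016 is October 9, 2016.
Service was by mail, adding 3 days: October 9, 2016 + 3 days = October 12, 2016.
Tolling adds 33 days: October 12, 2016 + 33 days = November 14, 2016.
November 14, 2016 is a Monday and not a state holiday, so no extension applies.

November 14, 2016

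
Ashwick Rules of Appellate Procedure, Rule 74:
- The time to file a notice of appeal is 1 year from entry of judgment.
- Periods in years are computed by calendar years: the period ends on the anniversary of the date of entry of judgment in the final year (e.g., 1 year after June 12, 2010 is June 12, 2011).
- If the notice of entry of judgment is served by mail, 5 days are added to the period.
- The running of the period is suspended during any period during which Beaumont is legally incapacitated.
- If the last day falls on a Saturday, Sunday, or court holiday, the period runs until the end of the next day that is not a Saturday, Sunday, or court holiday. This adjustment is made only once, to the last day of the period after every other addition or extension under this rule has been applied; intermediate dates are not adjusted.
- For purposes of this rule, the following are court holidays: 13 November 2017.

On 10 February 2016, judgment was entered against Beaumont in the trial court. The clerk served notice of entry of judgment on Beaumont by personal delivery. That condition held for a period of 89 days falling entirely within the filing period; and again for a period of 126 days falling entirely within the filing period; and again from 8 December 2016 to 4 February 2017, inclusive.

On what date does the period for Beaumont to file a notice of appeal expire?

November 14, 2017

1 year after 10 February 2016 is February 10, 2017.
Service was not by mail, so no mail extension applies.
Tolling adds 89 days: February 10, 2017 + 89 days = May 10, 2017.
Tolling adds 126 days: May 10, 2017 + 126 days = September 13, 2017.
From December 8, 2016 through February 4, 2017 inclusive is 59 days; tolling adds 59 days: September 13, 2017 + 59 days = November 11, 2017.
November 11, 2017 is Saturday; November 12, 2017 is Sunday; November 13, 2017 is a listed holiday. The next qualifying day is November 14, 2017.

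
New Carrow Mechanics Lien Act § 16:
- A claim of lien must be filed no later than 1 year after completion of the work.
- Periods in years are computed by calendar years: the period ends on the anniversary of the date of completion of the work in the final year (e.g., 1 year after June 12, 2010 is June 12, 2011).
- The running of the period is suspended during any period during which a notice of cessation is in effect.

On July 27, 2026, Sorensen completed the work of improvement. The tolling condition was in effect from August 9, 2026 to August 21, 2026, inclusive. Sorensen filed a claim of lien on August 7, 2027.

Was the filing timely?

1 year after July 27, 2026 is July 27, 2027.
From August 9, 2026 through August 21, 2026 inclusive is 13 days; tolling adds 13 days: July 27, 2027 + 13 days = August 9, 2027.
The deadline is August 9, 2027; the filing on August 7, 2027 is on or before that date.

Yes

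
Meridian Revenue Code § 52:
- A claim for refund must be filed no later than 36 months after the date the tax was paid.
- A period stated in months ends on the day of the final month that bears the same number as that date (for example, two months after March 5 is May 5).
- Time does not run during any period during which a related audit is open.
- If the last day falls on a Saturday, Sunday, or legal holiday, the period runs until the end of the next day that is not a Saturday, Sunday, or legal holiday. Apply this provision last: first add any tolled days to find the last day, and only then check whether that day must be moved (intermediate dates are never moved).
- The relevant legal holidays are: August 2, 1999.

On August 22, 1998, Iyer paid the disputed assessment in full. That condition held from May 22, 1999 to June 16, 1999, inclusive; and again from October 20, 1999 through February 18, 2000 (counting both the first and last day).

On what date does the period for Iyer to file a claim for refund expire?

36 months after August 22, 1998 is August 22, 2001.
From May 22, 1999 through June 16, 1999 inclusive is 26 days; tolling adds 26 days: August 22, 2001 + 26 days = September 17, 2001.
From October 20, 1999 through February 18, 2000 inclusive is 122 days; tolling adds 122 days: September 17, 2001 + 122 days = January 17, 2002.
January 17, 2002 is a Thursday and not a legal holiday, so no extension applies.

January 17, 2002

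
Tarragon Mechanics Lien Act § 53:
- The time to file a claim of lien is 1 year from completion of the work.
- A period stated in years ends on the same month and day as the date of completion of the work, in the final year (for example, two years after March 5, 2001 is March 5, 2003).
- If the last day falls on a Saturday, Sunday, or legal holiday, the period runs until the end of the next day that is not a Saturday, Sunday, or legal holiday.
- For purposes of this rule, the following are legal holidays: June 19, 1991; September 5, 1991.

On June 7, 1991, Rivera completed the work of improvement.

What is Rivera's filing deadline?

June 8, 1992

1 year after June 7, 1991 is June 7, 1992.
June 7, 1992 is Sunday. The next qualifying day is June 8, 1992.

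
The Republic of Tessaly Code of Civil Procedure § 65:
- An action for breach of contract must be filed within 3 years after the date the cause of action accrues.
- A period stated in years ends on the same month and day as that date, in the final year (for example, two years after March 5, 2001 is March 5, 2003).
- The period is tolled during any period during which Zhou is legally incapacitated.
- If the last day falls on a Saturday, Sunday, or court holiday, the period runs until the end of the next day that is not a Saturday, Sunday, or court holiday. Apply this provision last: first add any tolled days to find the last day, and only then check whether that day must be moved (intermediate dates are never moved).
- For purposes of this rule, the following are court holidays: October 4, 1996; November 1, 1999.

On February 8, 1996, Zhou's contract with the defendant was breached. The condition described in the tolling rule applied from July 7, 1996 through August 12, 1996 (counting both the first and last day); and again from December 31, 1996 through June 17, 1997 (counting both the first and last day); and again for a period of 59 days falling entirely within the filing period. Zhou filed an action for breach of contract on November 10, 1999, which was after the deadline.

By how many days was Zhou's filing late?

3 years after February 8, 1996 is February 8, 1999.
From July 7, 1996 through August 12, 1996 inclusive is 37 days; tolling adds 37 days: February 8, 1999 + 37 days = March 17, 1999.
From December 31, 1996 through June 17, 1997 inclusive is 169 days; tolling adds 169 days: March 17, 1999 + 169 days = September 2, 1999.
Tolling adds 59 days: September 2, 1999 + 59 days = October 31, 1999.
October 31, 1999 is Sunday; November 1, 1999 is a listed holiday. The next qualifying day is November 2, 1999.
The deadline is November 2, 1999; from November 2, 1999 to November 10, 1999 is 8 days.

8 days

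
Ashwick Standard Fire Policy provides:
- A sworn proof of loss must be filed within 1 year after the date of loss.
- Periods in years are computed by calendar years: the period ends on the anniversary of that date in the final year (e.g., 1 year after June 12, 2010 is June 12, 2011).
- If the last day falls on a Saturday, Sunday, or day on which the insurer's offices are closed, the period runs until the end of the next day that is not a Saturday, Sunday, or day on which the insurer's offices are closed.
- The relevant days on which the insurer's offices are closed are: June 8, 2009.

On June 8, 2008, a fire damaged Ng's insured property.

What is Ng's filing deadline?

June 9, 2009

1 year after June 8, 2008 is June 8, 2009.
June 8, 2009 is a listed holiday. The next qualifying day is June 9, 2009.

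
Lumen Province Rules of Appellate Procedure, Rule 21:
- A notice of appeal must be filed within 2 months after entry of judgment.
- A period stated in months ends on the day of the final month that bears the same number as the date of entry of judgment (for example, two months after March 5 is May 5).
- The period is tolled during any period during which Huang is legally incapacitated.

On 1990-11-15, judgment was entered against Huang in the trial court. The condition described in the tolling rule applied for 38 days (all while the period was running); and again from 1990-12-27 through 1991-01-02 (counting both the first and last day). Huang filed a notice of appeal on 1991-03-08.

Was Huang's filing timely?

No

2 months after 1990-11-15 is January 15, 1991.
Tolling adds 38 days: January 15, 1991 + 38 days = February 22, 1991.
From December 27, 1990 through January 2, 1991 inclusive is 7 days; tolling adds 7 days: February 22, 1991 + 7 days = March 1, 1991.
The deadline is March 1, 1991; the filing on March 8, 1991 is after that date.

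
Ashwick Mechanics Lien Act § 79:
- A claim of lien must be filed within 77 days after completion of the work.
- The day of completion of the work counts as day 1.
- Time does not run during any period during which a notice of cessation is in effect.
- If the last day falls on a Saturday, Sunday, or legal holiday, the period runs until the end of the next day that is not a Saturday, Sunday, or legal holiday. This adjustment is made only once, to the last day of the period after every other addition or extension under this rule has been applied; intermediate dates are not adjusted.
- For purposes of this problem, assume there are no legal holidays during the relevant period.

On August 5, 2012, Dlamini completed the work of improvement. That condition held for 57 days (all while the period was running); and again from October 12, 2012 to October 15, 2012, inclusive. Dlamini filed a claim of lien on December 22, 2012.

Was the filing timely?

Counting August 5, 2012 as day 1, day 77 is October 20, 2012.
Tolling adds 57 days: October 20, 2012 + 57 days = December 16, 2012.
From October 12, 2012 through October 15, 2012 inclusive is 4 days; tolling adds 4 days: December 16, 2012 + 4 days = December 20, 2012.
December 20, 2012 is a Thursday and not a legal holiday, so no extension applies.
The deadline is December 20, 2012; the filing on December 22, 2012 is after that date.

No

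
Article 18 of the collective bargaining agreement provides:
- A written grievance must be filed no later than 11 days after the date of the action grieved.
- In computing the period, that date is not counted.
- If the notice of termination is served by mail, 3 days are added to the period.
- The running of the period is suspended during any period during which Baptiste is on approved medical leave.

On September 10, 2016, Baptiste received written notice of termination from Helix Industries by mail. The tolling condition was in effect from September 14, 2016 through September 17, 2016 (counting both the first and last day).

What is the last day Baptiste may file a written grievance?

11 days after September 10, 2016 is September 21, 2016.
Service was by mail, adding 3 days: September 21, 2016 + 3 days = September 24, 2016.
From September 14, 2016 through September 17, 2016 inclusive is 4 days; tolling adds 4 days: September 24, 2016 + 4 days = September 28, 2016.

September 28, 2016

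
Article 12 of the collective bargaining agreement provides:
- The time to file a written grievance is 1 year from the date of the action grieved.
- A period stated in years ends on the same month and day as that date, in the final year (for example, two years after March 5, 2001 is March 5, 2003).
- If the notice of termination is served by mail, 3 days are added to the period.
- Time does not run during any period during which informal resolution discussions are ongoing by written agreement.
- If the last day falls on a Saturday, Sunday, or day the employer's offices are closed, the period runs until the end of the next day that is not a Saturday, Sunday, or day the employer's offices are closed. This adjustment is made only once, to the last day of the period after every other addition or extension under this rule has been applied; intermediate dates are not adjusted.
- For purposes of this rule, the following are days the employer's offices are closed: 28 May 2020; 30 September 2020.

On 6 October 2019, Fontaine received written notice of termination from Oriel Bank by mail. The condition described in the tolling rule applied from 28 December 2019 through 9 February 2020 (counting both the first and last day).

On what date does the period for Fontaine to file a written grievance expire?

November 23, 2020

1 year after 6 October 2019 is October 6, 2020.
Service was by mail, adding 3 days: October 6, 2020 + 3 days = October 9, 2020.
From December 28, 2019 through February 9, 2020 inclusive is 44 days; tolling adds 44 days: October 9, 2020 + 44 days = November 22, 2020.
November 22, 2020 is Sunday. The next qualifying day is November 23, 2020.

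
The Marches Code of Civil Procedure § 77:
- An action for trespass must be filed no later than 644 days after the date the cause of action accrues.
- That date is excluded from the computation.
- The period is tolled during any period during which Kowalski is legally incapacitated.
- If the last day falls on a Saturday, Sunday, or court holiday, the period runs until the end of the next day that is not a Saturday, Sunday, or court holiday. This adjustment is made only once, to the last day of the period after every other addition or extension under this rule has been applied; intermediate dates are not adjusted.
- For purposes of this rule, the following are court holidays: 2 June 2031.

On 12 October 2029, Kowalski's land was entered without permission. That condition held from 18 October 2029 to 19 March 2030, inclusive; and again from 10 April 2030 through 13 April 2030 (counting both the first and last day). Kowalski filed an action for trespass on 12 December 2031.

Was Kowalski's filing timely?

Yes

644 days after 12 October 2029 is July 18, 2031.
From October 18, 2029 through March 19, 2030 inclusive is 153 days; tolling adds 153 days: July 18, 2031 + 153 days = December 18, 2031.
From April 10, 2030 through April 13, 2030 inclusive is 4 days; tolling adds 4 days: December 18, 2031 + 4 days = December 22, 2031.
December 22, 2031 is a Monday and not a court holiday, so no extension applies.
The deadline is December 22, 2031; the filing on December 12, 2031 is on or before that date.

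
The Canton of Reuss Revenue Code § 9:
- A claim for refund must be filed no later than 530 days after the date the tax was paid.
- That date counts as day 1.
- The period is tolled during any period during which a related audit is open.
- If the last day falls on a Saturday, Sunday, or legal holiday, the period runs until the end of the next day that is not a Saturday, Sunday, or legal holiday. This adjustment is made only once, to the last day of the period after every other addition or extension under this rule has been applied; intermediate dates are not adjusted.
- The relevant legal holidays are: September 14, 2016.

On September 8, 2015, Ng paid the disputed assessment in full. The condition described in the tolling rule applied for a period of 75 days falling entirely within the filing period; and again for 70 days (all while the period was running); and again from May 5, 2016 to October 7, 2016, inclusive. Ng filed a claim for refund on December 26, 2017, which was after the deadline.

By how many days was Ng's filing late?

8 days

Counting September 8, 2015 as day 1, day 530 is February 18, 2017.
Tolling adds 75 days: February 18, 2017 + 75 days = May 4, 2017.
Tolling adds 70 days: May 4, 2017 + 70 days = July 13, 2017.
From May 5, 2016 through October 7, 2016 inclusive is 156 days; tolling adds 156 days: July 13, 2017 + 156 days = December 16, 2017.
December 16, 2017 is Saturday; December 17, 2017 is Sunday. The next qualifying day is December 18, 2017.
The deadline is December 18, 2017; from December 18, 2017 to December 26, 2017 is 8 days.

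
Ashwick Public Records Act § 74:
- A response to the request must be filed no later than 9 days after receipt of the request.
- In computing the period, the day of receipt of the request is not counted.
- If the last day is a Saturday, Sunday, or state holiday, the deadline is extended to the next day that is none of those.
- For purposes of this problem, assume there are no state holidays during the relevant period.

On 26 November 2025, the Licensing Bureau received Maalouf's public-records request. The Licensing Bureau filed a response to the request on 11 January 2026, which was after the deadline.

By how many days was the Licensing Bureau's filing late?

37 days

9 days after 26 November 2025 is December 5, 2025.
December 5, 2025 is a Friday and not a state holiday, so no extension applies.
The deadline is December 5, 2025; from December 5, 2025 to January 11, 2026 is 37 days.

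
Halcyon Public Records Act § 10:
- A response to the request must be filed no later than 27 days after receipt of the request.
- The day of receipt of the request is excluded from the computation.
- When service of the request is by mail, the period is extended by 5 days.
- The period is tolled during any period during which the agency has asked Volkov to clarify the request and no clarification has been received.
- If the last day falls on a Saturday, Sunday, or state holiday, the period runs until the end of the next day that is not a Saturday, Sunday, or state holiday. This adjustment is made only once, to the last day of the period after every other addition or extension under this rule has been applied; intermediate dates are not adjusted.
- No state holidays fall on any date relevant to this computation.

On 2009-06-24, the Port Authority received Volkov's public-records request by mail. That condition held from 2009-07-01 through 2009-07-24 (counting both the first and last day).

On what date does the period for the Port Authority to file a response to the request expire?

27 days after 2009-06-24 is July 21, 2009.
Service was by mail, adding 5 days: July 21, 2009 + 5 days = July 26, 2009.
From July 1, 2009 through July 24, 2009 inclusive is 24 days; tolling adds 24 days: July 26, 2009 + 24 days = August 19, 2009.
August 19, 2009 is a Wednesday and not a state holiday, so no extension applies.

August 19, 2009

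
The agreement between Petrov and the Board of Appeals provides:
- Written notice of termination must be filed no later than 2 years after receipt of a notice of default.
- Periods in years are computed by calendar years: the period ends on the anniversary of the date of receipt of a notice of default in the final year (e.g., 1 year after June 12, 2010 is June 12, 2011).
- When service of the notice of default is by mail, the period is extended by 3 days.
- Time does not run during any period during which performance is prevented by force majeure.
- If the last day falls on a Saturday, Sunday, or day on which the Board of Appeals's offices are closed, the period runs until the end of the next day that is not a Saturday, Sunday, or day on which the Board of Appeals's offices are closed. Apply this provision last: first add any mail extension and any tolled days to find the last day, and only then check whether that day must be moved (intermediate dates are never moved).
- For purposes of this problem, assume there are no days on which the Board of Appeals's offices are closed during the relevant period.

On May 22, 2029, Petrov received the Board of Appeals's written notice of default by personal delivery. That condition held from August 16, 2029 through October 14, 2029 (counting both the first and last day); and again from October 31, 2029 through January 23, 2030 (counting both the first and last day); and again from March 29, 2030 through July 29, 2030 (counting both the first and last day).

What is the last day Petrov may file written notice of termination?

February 16, 2032

2 years after May 22, 2029 is May 22, 2031.
Service was not by mail, so no mail extension applies.
From August 16, 2029 through October 14, 2029 inclusive is 60 days; tolling adds 60 days: May 22, 2031 + 60 days = July 21, 2031.
From October 31, 2029 through January 23, 2030 inclusive is 85 days; tolling adds 85 days: July 21, 2031 + 85 days = October 14, 2031.
From March 29, 2030 through July 29, 2030 inclusive is 123 days; tolling adds 123 days: October 14, 2031 + 123 days = February 14, 2032.
February 14, 2032 is Saturday; February 15, 2032 is Sunday. The next qualifying day is February 16, 2032.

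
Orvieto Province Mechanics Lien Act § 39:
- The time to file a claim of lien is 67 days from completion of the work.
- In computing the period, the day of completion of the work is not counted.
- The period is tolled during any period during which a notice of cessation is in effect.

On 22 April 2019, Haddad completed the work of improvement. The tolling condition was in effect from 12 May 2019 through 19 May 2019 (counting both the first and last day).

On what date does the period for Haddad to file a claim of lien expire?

July 6, 2019

67 days after 22 April 2019 is June 28, 2019.
From May 12, 2019 through May 19, 2019 inclusive is 8 days; tolling adds 8 days: June 28, 2019 + 8 days = July 6, 2019.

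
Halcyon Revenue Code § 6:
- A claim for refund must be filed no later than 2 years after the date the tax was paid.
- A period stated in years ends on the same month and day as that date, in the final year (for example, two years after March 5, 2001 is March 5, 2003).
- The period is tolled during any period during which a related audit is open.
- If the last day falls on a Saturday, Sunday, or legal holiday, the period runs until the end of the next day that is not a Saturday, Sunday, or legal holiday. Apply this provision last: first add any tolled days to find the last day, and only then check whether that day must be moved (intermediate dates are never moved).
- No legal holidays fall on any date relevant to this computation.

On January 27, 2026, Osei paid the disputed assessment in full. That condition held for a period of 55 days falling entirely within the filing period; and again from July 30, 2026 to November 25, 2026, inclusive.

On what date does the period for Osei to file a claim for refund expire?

2 years after January 27, 2026 is January 27, 2028.
Tolling adds 55 days: January 27, 2028 + 55 days = March 22, 2028.
From July 30, 2026 through November 25, 2026 inclusive is 119 days; tolling adds 119 days: March 22, 2028 + 119 days = July 19, 2028.
July 19, 2028 is a Wednesday and not a legal holiday, so no extension applies.

July 19, 2028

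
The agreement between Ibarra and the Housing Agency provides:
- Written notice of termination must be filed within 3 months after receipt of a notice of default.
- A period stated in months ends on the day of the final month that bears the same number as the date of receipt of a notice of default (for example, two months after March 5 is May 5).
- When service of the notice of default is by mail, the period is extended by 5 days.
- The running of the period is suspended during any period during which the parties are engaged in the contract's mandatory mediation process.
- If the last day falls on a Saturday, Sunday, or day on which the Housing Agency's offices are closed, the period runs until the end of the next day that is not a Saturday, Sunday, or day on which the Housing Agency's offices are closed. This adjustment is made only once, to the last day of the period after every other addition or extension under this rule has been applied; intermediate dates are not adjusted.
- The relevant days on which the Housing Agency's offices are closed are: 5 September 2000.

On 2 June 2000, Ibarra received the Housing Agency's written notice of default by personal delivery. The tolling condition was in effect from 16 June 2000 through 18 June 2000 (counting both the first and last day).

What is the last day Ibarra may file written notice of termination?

September 6, 2000

3 months after 2 June 2000 is September 2, 2000.
Service was not by mail, so no mail extension applies.
From June 16, 2000 through June 18, 2000 inclusive is 3 days; tolling adds 3 days: September 2, 2000 + 3 days = September 5, 2000.
September 5, 2000 is a listed holiday. The next qualifying day is September 6, 2000.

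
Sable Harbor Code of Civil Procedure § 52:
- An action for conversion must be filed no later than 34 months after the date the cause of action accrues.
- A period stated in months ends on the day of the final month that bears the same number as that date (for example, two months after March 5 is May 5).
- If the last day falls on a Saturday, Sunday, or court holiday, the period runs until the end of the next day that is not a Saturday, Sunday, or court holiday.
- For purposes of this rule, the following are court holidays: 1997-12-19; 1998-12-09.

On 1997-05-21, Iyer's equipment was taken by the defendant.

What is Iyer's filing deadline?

March 21, 2000

34 months after 1997-05-21 is March 21, 2000.
March 21, 2000 is a Tuesday and not a court holiday, so no extension applies.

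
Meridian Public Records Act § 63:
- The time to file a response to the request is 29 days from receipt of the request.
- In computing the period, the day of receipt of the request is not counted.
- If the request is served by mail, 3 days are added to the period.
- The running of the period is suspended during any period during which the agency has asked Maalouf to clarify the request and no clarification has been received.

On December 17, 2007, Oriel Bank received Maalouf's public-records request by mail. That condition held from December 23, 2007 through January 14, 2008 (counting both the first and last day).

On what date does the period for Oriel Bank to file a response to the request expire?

29 days after December 17, 2007 is January 15, 2008.
Service was by mail, adding 3 days: January 15, 2008 + 3 days = January 18, 2008.
From December 23, 2007 through January 14, 2008 inclusive is 23 days; tolling adds 23 days: January 18, 2008 + 23 days = February 10, 2008.

February 10, 2008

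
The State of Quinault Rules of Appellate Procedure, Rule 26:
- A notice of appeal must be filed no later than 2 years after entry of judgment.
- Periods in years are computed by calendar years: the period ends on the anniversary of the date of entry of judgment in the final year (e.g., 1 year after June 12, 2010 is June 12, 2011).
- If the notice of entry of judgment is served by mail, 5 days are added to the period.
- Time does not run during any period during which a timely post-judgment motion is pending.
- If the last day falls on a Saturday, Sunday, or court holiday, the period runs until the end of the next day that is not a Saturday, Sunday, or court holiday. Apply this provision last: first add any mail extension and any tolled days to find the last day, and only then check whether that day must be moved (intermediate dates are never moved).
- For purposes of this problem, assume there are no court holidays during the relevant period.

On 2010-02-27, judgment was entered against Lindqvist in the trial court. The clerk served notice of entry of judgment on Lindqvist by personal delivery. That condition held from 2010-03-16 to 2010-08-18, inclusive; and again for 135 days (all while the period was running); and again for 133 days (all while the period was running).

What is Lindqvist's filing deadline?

April 26, 2013

2 years after 2010-02-27 is February 27, 2012.
Service was not by mail, so no mail extension applies.
From March 16, 2010 through August 18, 2010 inclusive is 156 days; tolling adds 156 days: February 27, 2012 + 156 days = August 1, 2012.
Tolling adds 135 days: August 1, 2012 + 135 days = December 14, 2012.
Tolling adds 133 days: December 14, 2012 + 133 days = April 26, 2013.
April 26, 2013 is a Friday and not a court holiday, so no extension applies.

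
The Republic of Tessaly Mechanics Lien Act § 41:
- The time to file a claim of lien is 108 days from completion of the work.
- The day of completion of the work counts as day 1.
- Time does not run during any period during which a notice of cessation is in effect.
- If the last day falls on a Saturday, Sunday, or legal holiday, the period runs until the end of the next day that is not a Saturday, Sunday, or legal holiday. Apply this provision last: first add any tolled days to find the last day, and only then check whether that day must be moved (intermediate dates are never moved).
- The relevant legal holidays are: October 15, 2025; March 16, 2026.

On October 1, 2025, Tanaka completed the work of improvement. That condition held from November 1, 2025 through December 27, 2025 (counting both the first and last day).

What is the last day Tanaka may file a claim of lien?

Counting October 1, 2025 as day 1, day 108 is January 16, 2026.
From November 1, 2025 through December 27, 2025 inclusive is 57 days; tolling adds 57 days: January 16, 2026 + 57 days = March 14, 2026.
March 14, 2026 is Saturday; March 15, 2026 is Sunday; March 16, 2026 is a listed holiday. The next qualifying day is March 17, 2026.

March 17, 2026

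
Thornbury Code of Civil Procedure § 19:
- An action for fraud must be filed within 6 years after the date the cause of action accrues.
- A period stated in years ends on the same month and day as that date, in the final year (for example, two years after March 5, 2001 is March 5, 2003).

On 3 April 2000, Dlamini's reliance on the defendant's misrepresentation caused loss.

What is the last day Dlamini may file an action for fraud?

6 years after 3 April 2000 is April 3, 2006.

April 3, 2006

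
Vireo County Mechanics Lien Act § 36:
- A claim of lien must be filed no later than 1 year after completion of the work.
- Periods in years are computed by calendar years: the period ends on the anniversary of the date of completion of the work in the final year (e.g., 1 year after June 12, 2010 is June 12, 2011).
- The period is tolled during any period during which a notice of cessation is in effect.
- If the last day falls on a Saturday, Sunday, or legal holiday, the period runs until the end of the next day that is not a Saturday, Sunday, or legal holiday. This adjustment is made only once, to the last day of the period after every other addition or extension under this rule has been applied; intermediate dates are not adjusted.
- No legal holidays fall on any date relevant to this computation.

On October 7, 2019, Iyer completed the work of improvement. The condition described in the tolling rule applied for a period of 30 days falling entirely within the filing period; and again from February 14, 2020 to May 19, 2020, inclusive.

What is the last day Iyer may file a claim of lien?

February 10, 2021

1 year after October 7, 2019 is October 7, 2020.
Tolling adds 30 days: October 7, 2020 + 30 days = November 6, 2020.
From February 14, 2020 through May 19, 2020 inclusive is 96 days; tolling adds 96 days: November 6, 2020 + 96 days = February 10, 2021.
February 10, 2021 is a Wednesday and not a legal holiday, so no extension applies.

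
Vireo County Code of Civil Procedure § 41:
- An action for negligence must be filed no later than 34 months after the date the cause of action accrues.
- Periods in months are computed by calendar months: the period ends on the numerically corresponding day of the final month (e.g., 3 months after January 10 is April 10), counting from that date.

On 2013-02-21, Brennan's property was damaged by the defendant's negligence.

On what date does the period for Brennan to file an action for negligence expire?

December 21, 2015

34 months after 2013-02-21 is December 21, 2015.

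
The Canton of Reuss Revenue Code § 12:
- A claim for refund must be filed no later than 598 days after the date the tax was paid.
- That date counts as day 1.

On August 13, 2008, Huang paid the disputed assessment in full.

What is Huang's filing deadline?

Counting August 13, 2008 as day 1, day 598 is April 2, 2010.

April 2, 2010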